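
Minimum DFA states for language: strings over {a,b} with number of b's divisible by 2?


Track (count of b) mod 2: states 0..1, accept at 0
Minimal DFA: 2 states


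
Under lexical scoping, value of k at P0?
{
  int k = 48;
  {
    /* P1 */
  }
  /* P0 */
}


k declared in the same block as P0
k = 48


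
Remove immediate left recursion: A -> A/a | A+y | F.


Left-recursive alternatives: A/a, A+y; non-recursive: F
Introduce A': A -> FA', A' -> /aA' | +yA' | ε


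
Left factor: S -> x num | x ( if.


Common prefix: 'x'
Factored: S -> x S', S' -> num | ( if


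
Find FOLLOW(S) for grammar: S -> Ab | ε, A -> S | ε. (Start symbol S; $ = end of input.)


$ ∈ FOLLOW(S). For each A -> αBβ: add FIRST(β)\{ε} to FOLLOW(B); if β nullable, add FOLLOW(A).
FOLLOW(S) = {$, b}


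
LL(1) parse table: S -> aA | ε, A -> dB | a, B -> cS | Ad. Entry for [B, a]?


For [B, a]: 'a' ∈ FIRST(Ad)
Entry: B -> Ad


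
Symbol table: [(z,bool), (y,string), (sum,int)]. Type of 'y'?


Lookup 'y' → type string


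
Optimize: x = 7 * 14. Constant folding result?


7 * 14 = 98 at compile time
Optimized: x = 98


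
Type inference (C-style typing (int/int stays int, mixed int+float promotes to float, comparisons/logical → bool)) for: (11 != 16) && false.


Operand types: bool && bool
Rule: logical operators take bool operands and yield bool
Result type: bool


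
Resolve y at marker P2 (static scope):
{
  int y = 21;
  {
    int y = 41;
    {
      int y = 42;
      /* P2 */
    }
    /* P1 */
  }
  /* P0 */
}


y declared in the same block as P2
y = 42


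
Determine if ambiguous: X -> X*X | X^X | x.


'x*x^x' has two parse trees (no precedence encoded between * and ^)
Ambiguous


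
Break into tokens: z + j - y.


Scan left to right, longest-match per lexeme
Tokens: ID(z), OP(+), ID(j), OP(-), ID(y)


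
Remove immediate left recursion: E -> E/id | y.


Left-recursive alternatives: E/id; non-recursive: y
Introduce E': E -> yE', E' -> /idE' | ε


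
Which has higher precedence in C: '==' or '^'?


'==' is equality (level 6); '^' is bitwise XOR (level 4)
Higher level binds tighter
'==' has higher precedence than '^'


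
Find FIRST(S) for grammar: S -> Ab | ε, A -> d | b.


Per alternative of S: FIRST(Ab) = {b, d}; FIRST(ε) = {ε}
FIRST(S) = {b, d, ε}


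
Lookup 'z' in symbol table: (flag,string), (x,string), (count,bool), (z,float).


Lookup 'z' → type float


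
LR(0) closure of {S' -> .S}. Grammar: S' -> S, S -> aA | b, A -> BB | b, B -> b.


Start: S' -> .S
For each item with dot before a nonterminal B, add B -> .γ for every B-production
Closure: [S' -> .S, S -> .aA, S -> .b]


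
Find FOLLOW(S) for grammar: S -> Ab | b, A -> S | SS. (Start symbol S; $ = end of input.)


$ ∈ FOLLOW(S). For each A -> αBβ: add FIRST(β)\{ε} to FOLLOW(B); if β nullable, add FOLLOW(A).
FOLLOW(S) = {$, b}


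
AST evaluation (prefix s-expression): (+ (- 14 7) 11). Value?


Evaluate inner: (- 14 7) = 7
Evaluate root: (+ 7 11) = 18
Result: 18


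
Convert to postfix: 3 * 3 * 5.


Left to right (same or higher precedence on left)
Postfix: 3 3 * 5 *


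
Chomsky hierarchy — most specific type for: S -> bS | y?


Right-linear: every RHS is a terminal or a terminal followed by one nonterminal
Classification: Type 3 (Regular)


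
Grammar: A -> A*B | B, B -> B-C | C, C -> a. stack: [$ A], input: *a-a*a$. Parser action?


shift '*' to continue A -> A*B
Action: shift


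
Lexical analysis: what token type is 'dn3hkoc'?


Pattern: letter/underscore followed by alphanumerics, not a keyword
Type: IDENTIFIER


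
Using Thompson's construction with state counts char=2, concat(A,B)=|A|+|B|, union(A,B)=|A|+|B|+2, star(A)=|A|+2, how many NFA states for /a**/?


Syntax tree has 1 char leaf(s), 0 union(s), 2 star(s)
chars contribute 1×2 = 2; each union adds +2; each star adds +2
Total: 2 + 0 + 4 = 6 states


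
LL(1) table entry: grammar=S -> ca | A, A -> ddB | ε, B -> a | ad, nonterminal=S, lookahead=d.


For [S, d]: 'd' ∈ FIRST(A)
Entry: S -> A


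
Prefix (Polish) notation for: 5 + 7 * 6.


'*' binds tighter: tree is (+ 5 (* 7 6))
Prefix: + 5 * 7 6


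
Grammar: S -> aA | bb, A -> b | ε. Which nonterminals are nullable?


A nonterminal is nullable iff some alternative derives ε (directly, or every symbol in it is nullable)
Nullable: {A}


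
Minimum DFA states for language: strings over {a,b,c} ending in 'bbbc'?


Track the longest suffix of input matching a prefix of 'bbbc': 5 classes (prefixes of length 0..4)
Minimal DFA: 5 states


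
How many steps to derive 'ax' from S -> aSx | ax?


Derivation: S => ax
Steps: 1


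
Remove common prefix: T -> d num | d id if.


Common prefix: 'd'
Factored: T -> d T', T' -> num | id if


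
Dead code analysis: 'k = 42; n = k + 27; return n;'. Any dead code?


k is read by n's definition; n is returned
No dead code


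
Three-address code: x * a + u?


Break into single-operator statements:
t1 = x * a
t2 = t1 + u


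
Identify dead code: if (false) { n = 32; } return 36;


condition is constant false, so the whole block is unreachable
Dead: 'if (false) { n = 32; }'


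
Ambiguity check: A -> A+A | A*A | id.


'id+id*id' has two parse trees (no precedence encoded between + and *)
Ambiguous


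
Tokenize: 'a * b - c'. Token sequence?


Scan left to right, longest-match per lexeme
Tokens: ID(a), OP(*), ID(b), OP(-), ID(c)


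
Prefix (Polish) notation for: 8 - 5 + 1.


left-to-right (same/higher precedence on left): tree is (+ (- 8 5) 1)
Prefix: + - 8 5 1


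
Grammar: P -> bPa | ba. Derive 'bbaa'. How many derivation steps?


Derivation: P => bPa => bbaa
Steps: 2


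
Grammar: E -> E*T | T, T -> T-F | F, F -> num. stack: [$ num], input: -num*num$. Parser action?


'num' on top is the handle for F -> num
Action: reduce (F -> num)


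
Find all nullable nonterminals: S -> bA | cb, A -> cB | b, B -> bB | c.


A nonterminal is nullable iff some alternative derives ε (directly, or every symbol in it is nullable)
Nullable: {}


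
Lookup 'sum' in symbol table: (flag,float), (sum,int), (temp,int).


Lookup 'sum' → type int


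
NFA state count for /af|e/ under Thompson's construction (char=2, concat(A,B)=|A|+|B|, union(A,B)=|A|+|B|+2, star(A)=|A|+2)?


Syntax tree has 3 char leaf(s), 1 union(s), 0 star(s)
chars contribute 3×2 = 6; each union adds +2; each star adds +2
Total: 6 + 2 + 0 = 8 states


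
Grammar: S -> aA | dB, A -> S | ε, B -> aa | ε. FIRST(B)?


Per alternative of B: FIRST(aa) = {a}; FIRST(ε) = {ε}
FIRST(B) = {a, ε}


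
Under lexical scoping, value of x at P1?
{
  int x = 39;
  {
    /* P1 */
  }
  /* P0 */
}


P1's block does not declare x; resolves to the enclosing declaration at depth 0
x = 39


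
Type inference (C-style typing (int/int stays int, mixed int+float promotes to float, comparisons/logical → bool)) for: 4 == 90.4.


Operand types: int == float
Rule: comparison yields bool
Result type: bool


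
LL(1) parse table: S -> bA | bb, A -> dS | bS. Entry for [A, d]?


For [A, d]: 'd' ∈ FIRST(dS)
Entry: A -> dS


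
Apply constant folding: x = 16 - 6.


16 - 6 = 10 at compile time
Optimized: x = 10


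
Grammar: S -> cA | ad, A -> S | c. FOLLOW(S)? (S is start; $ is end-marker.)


$ ∈ FOLLOW(S). For each A -> αBβ: add FIRST(β)\{ε} to FOLLOW(B); if β nullable, add FOLLOW(A).
FOLLOW(S) = {$}


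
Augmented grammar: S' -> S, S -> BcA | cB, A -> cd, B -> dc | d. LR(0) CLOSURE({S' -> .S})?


Start: S' -> .S
For each item with dot before a nonterminal B, add B -> .γ for every B-production
Closure: [S' -> .S, S -> .BcA, S -> .cB, B -> .dc, B -> .d]


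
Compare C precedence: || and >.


'>' is relational (level 7); '||' is logical OR (level 1)
Higher level binds tighter
'>' has higher precedence than '||'


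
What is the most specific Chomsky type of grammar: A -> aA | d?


Right-linear: every RHS is a terminal or a terminal followed by one nonterminal
Classification: Type 3 (Regular)


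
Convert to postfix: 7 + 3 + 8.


Left to right (same or higher precedence on left)
Postfix: 7 3 + 8 +


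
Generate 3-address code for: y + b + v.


Break into single-operator statements:
t1 = y + b
t2 = t1 + v


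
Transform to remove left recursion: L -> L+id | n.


Left-recursive alternatives: L+id; non-recursive: n
Introduce L': L -> nL', L' -> +idL' | ε


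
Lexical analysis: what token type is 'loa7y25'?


Pattern: letter/underscore followed by alphanumerics, not a keyword
Type: IDENTIFIER


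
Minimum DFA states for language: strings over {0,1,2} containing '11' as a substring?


KMP-style automaton: 2 progress states + 1 absorbing accept = 3
Minimal DFA: 3 states


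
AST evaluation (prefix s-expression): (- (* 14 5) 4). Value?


Evaluate inner: (* 14 5) = 70
Evaluate root: (- 70 4) = 66
Result: 66


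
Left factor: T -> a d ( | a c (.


Common prefix: 'a'
Factored: T -> a T', T' -> d ( | c (


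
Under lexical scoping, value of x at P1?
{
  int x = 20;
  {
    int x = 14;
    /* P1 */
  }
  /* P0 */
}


x declared in the same block as P1
x = 14


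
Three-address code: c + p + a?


Break into single-operator statements:
t1 = c + p
t2 = t1 + a


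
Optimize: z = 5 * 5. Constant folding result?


5 * 5 = 25 at compile time
Optimized: z = 25


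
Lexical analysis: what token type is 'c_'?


Pattern: letter/underscore followed by alphanumerics, not a keyword
Type: IDENTIFIER


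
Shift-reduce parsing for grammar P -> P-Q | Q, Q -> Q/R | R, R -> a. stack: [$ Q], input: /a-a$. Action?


shift '/' to continue Q -> Q/R
Action: shift


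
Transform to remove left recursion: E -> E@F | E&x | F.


Left-recursive alternatives: E@F, E&x; non-recursive: F
Introduce E': E -> FE', E' -> @FE' | &xE' | ε


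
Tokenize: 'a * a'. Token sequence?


Scan left to right, longest-match per lexeme
Tokens: ID(a), OP(*), ID(a)


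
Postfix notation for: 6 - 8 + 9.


Left to right (same or higher precedence on left)
Postfix: 6 8 - 9 +


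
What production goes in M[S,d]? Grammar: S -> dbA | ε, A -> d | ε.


For [S, d]: 'd' ∈ FIRST(dbA)
Entry: S -> dbA


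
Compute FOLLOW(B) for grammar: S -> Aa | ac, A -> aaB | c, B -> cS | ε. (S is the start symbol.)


$ ∈ FOLLOW(S). For each A -> αBβ: add FIRST(β)\{ε} to FOLLOW(B); if β nullable, add FOLLOW(A).
FOLLOW(B) = {a}


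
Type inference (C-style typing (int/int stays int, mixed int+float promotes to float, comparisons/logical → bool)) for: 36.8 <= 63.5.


Operand types: float <= float
Rule: comparison yields bool
Result type: bool


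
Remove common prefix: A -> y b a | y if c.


Common prefix: 'y'
Factored: A -> y A', A' -> b a | if c


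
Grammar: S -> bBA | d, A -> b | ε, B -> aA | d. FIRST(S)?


Per alternative of S: FIRST(bBA) = {b}; FIRST(d) = {d}
FIRST(S) = {b, d}


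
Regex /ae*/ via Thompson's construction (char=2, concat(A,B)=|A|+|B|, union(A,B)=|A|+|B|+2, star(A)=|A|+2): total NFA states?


Syntax tree has 2 char leaf(s), 0 union(s), 1 star(s)
chars contribute 2×2 = 4; each union adds +2; each star adds +2
Total: 4 + 0 + 2 = 6 states


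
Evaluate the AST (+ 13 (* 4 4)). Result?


Evaluate inner: (* 4 4) = 16
Evaluate root: (+ 13 16) = 29
Result: 29


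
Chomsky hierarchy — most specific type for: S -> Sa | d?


Left-linear: every RHS is a terminal or one nonterminal followed by a terminal
Classification: Type 3 (Regular)


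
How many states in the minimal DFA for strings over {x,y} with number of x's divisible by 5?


Track (count of x) mod 5: states 0..4, accept at 0
Minimal DFA: 5 states


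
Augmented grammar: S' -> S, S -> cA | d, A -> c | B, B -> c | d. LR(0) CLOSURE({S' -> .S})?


Start: S' -> .S
For each item with dot before a nonterminal B, add B -> .γ for every B-production
Closure: [S' -> .S, S -> .cA, S -> .d]


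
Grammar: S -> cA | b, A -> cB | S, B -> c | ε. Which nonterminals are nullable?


A nonterminal is nullable iff some alternative derives ε (directly, or every symbol in it is nullable)
Nullable: {B}


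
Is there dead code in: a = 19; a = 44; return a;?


first assignment to a is overwritten before any read
Dead: 'a = 19'


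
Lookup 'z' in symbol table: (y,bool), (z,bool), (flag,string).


Lookup 'z' → type bool


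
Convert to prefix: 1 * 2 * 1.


left-to-right (same/higher precedence on left): tree is (* (* 1 2) 1)
Prefix: * * 1 2 1


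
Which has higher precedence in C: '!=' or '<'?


'<' is relational (level 7); '!=' is equality (level 6)
Higher level binds tighter
'<' has higher precedence than '!='


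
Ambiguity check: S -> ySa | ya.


balanced y^n…a^n: each string has a unique parse
Unambiguous


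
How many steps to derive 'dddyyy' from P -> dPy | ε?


Derivation: P => dPy => ddPyy => dddPyyy => dddyyy
Steps: 4


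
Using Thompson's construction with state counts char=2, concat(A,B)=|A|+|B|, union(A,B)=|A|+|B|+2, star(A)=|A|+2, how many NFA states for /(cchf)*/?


Syntax tree has 4 char leaf(s), 0 union(s), 1 star(s)
chars contribute 4×2 = 8; each union adds +2; each star adds +2
Total: 8 + 0 + 2 = 10 states


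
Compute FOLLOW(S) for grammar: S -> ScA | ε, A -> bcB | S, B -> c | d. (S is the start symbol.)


$ ∈ FOLLOW(S). For each A -> αBβ: add FIRST(β)\{ε} to FOLLOW(B); if β nullable, add FOLLOW(A).
FOLLOW(S) = {$, c}


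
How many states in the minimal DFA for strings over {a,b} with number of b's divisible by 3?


Track (count of b) mod 3: states 0..2, accept at 0
Minimal DFA: 3 states


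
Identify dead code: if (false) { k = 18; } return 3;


condition is constant false, so the whole block is unreachable
Dead: 'if (false) { k = 18; }'


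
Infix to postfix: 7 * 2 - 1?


Left to right (same or higher precedence on left)
Postfix: 7 2 * 1 -


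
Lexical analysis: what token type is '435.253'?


Pattern: digits with a decimal point
Type: FLOAT_LITERAL


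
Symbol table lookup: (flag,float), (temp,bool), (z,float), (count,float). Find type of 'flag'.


Lookup 'flag' → type float


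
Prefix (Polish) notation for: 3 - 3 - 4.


left-to-right (same/higher precedence on left): tree is (- (- 3 3) 4)
Prefix: - - 3 3 4


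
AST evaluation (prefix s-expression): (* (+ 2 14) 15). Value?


Evaluate inner: (+ 2 14) = 16
Evaluate root: (* 16 15) = 240
Result: 240


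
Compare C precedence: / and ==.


'/' is multiplicative (level 10); '==' is equality (level 6)
Higher level binds tighter
'/' has higher precedence than '=='


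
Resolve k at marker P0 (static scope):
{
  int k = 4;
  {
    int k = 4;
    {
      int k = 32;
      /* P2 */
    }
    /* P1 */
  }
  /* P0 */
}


k declared in the same block as P0
k = 4


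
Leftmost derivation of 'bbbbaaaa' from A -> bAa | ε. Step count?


Derivation: A => bAa => bbAaa => bbbAaaa => bbbbAaaaa => bbbbaaaa
Steps: 5


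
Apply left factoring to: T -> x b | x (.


Common prefix: 'x'
Factored: T -> x T', T' -> b | (


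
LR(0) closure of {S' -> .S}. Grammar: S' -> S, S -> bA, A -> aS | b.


Start: S' -> .S
For each item with dot before a nonterminal B, add B -> .γ for every B-production
Closure: [S' -> .S, S -> .bA]


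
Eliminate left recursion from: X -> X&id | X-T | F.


Left-recursive alternatives: X&id, X-T; non-recursive: F
Introduce X': X -> FX', X' -> &idX' | -TX' | ε


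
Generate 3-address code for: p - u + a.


Break into single-operator statements:
t1 = p - u
t2 = t1 + a


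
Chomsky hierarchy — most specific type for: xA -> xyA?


LHS has context (more than one symbol) and |LHS| ≤ |RHS|
Classification: Type 1 (Context-Sensitive)


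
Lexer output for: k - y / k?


Scan left to right, longest-match per lexeme
Tokens: ID(k), OP(-), ID(y), OP(/), ID(k)


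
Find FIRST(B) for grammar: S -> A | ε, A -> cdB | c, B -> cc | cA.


Per alternative of B: FIRST(cc) = {c}; FIRST(cA) = {c}
FIRST(B) = {c}


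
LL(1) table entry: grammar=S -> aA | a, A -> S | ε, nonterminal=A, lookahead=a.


For [A, a]: 'a' ∈ FIRST(S)
Entry: A -> S


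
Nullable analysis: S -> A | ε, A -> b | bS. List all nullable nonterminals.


A nonterminal is nullable iff some alternative derives ε (directly, or every symbol in it is nullable)
Nullable: {S}


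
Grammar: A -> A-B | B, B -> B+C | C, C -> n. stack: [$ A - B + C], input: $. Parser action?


handle 'B+C' on top
Action: reduce (B -> B+C)


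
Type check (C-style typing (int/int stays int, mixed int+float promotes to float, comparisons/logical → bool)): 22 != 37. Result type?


Operand types: int != int
Rule: comparison yields bool
Result type: bool


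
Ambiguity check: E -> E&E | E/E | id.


'id&id/id' has two parse trees (no precedence encoded between & and /)
Ambiguous


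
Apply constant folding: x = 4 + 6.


4 + 6 = 10 at compile time
Optimized: x = 10


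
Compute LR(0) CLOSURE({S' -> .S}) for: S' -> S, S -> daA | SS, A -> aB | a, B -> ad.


Start: S' -> .S
For each item with dot before a nonterminal B, add B -> .γ for every B-production
Closure: [S' -> .S, S -> .daA, S -> .SS]


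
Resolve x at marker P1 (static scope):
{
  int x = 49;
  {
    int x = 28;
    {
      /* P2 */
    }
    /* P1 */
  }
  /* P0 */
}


x declared in the same block as P1
x = 28


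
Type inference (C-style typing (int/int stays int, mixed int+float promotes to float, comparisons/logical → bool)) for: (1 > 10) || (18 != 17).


Operand types: bool || bool
Rule: logical operators take bool operands and yield bool
Result type: bool


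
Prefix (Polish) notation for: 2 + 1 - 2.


left-to-right (same/higher precedence on left): tree is (- (+ 2 1) 2)
Prefix: - + 2 1 2


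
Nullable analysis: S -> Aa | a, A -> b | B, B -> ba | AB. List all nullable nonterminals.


A nonterminal is nullable iff some alternative derives ε (directly, or every symbol in it is nullable)
Nullable: {}


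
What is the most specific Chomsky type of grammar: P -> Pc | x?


Left-linear: every RHS is a terminal or one nonterminal followed by a terminal
Classification: Type 3 (Regular)


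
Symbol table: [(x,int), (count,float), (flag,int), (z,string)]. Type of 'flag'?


Lookup 'flag' → type int


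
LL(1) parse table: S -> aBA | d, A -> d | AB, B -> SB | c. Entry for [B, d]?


For [B, d]: 'd' ∈ FIRST(SB)
Entry: B -> SB


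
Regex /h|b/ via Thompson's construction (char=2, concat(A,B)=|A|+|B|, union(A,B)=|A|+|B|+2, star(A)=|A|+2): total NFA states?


Syntax tree has 2 char leaf(s), 1 union(s), 0 star(s)
chars contribute 2×2 = 4; each union adds +2; each star adds +2
Total: 4 + 2 + 0 = 6 states


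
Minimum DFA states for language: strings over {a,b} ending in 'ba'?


Track the longest suffix of input matching a prefix of 'ba': 3 classes (prefixes of length 0..2)
Minimal DFA: 3 states


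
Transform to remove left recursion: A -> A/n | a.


Left-recursive alternatives: A/n; non-recursive: a
Introduce A': A -> aA', A' -> /nA' | ε


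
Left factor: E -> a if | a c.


Common prefix: 'a'
Factored: E -> a E', E' -> if | c


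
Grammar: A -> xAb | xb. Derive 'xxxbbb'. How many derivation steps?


Derivation: A => xAb => xxAbb => xxxbbb
Steps: 3


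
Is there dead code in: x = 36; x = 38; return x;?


first assignment to x is overwritten before any read
Dead: 'x = 36'


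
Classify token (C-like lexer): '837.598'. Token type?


Pattern: digits with a decimal point
Type: FLOAT_LITERAL


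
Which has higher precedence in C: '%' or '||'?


'%' is multiplicative (level 10); '||' is logical OR (level 1)
Higher level binds tighter
'%' has higher precedence than '||'


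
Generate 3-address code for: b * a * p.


Break into single-operator statements:
t1 = b * a
t2 = t1 * p


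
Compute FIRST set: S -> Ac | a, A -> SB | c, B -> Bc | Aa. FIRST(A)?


Per alternative of A: FIRST(SB) = {a, c}; FIRST(c) = {c}
FIRST(A) = {a, c}


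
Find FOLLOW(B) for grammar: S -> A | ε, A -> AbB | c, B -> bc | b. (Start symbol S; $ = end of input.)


$ ∈ FOLLOW(S). For each A -> αBβ: add FIRST(β)\{ε} to FOLLOW(B); if β nullable, add FOLLOW(A).
FOLLOW(B) = {$, b}


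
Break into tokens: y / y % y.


Scan left to right, longest-match per lexeme
Tokens: ID(y), OP(/), ID(y), OP(%), ID(y)


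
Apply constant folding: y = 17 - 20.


17 - 20 = -3 at compile time
Optimized: y = -3


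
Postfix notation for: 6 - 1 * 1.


* has higher precedence, evaluate 1*1 first
Postfix: 6 1 1 * -


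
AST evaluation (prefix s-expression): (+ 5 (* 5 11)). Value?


Evaluate inner: (* 5 11) = 55
Evaluate root: (+ 5 55) = 60
Result: 60


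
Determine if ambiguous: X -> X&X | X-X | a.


'a&a-a' has two parse trees (no precedence encoded between & and -)
Ambiguous


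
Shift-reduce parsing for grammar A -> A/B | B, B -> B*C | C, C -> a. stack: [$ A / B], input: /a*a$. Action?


handle 'A/B' on top; lookahead ∈ FOLLOW(A) = {/, $}
Action: reduce (A -> A/B)


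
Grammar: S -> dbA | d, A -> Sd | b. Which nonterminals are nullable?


A nonterminal is nullable iff some alternative derives ε (directly, or every symbol in it is nullable)
Nullable: {}


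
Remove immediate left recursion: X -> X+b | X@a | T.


Left-recursive alternatives: X+b, X@a; non-recursive: T
Introduce X': X -> TX', X' -> +bX' | @aX' | ε


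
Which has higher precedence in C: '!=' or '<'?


'<' is relational (level 7); '!=' is equality (level 6)
Higher level binds tighter
'<' has higher precedence than '!='


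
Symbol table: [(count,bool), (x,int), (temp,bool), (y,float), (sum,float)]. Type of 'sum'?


Lookup 'sum' → type float


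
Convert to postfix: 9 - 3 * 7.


* has higher precedence, evaluate 3*7 first
Postfix: 9 3 7 * -


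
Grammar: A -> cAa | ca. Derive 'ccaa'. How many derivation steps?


Derivation: A => cAa => ccaa
Steps: 2


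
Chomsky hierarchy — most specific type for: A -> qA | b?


Right-linear: every RHS is a terminal or a terminal followed by one nonterminal
Classification: Type 3 (Regular)


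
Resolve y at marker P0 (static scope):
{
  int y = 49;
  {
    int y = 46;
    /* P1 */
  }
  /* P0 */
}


y declared in the same block as P0
y = 49


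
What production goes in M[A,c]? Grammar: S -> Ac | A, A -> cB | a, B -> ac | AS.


For [A, c]: 'c' ∈ FIRST(cB)
Entry: A -> cB


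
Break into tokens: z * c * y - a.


Scan left to right, longest-match per lexeme
Tokens: ID(z), OP(*), ID(c), OP(*), ID(y), OP(-), ID(a)


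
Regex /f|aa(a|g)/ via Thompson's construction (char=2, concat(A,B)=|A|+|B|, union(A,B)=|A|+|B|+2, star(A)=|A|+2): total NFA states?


Syntax tree has 5 char leaf(s), 2 union(s), 0 star(s)
chars contribute 5×2 = 10; each union adds +2; each star adds +2
Total: 10 + 4 + 0 = 14 states


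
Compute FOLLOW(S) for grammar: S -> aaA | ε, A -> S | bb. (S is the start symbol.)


$ ∈ FOLLOW(S). For each A -> αBβ: add FIRST(β)\{ε} to FOLLOW(B); if β nullable, add FOLLOW(A).
FOLLOW(S) = {$}


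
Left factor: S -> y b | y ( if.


Common prefix: 'y'
Factored: S -> y S', S' -> b | ( if


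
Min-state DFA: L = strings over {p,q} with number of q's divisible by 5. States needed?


Track (count of q) mod 5: states 0..4, accept at 0
Minimal DFA: 5 states


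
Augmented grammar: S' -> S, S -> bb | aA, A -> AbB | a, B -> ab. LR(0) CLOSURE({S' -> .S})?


Start: S' -> .S
For each item with dot before a nonterminal B, add B -> .γ for every B-production
Closure: [S' -> .S, S -> .bb, S -> .aA]


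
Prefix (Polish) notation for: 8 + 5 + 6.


left-to-right (same/higher precedence on left): tree is (+ (+ 8 5) 6)
Prefix: + + 8 5 6


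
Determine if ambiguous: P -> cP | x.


right-linear, alternatives start with distinct terminals 'c' vs 'x': unique leftmost derivation
Unambiguous


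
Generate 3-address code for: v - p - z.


Break into single-operator statements:
t1 = v - p
t2 = t1 - z


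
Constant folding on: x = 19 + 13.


19 + 13 = 32 at compile time
Optimized: x = 32


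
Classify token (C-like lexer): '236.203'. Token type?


Pattern: digits with a decimal point
Type: FLOAT_LITERAL


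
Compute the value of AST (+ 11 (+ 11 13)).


Evaluate inner: (+ 11 13) = 24
Evaluate root: (+ 11 24) = 35
Result: 35


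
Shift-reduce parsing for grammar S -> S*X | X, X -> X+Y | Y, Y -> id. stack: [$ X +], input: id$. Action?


no handle; shift 'id'
Action: shift


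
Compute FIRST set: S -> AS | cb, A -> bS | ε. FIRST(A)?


Per alternative of A: FIRST(bS) = {b}; FIRST(ε) = {ε}
FIRST(A) = {b, ε}


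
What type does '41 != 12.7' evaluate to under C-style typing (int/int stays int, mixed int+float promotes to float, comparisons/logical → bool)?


Operand types: int != float
Rule: comparison yields bool
Result type: bool


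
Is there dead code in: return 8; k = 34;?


statement follows a return and is unreachable
Dead: 'k = 34'


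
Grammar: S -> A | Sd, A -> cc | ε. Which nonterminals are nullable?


A nonterminal is nullable iff some alternative derives ε (directly, or every symbol in it is nullable)
Nullable: {A, S}


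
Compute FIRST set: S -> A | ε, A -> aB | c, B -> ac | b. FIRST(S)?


Per alternative of S: FIRST(A) = {a, c}; FIRST(ε) = {ε}
FIRST(S) = {a, c, ε}


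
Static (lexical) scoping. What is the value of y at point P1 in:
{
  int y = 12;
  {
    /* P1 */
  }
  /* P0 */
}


P1's block does not declare y; resolves to the enclosing declaration at depth 0
y = 12


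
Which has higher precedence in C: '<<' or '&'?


'<<' is shift (level 8); '&' is bitwise AND (level 5)
Higher level binds tighter
'<<' has higher precedence than '&'


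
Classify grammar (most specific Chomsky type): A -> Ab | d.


Left-linear: every RHS is a terminal or one nonterminal followed by a terminal
Classification: Type 3 (Regular)


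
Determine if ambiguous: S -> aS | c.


right-linear, alternatives start with distinct terminals 'a' vs 'c': unique leftmost derivation
Unambiguous


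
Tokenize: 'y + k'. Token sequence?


Scan left to right, longest-match per lexeme
Tokens: ID(y), OP(+), ID(k)


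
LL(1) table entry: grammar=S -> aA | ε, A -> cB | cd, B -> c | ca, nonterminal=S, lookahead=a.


For [S, a]: 'a' ∈ FIRST(aA)
Entry: S -> aA


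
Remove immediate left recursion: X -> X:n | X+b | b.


Left-recursive alternatives: X:n, X+b; non-recursive: b
Introduce X': X -> bX', X' -> :nX' | +bX' | ε


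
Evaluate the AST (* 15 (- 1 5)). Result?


Evaluate inner: (- 1 5) = -4
Evaluate root: (* 15 -4) = -60
Result: -60


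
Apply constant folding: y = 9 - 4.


9 - 4 = 5 at compile time
Optimized: y = 5


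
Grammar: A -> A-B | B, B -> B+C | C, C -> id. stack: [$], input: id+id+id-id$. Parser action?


no handle on stack; shift 'id'
Action: shift


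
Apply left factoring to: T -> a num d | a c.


Common prefix: 'a'
Factored: T -> a T', T' -> num d | c


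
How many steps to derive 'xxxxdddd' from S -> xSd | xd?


Derivation: S => xSd => xxSdd => xxxSddd => xxxxdddd
Steps: 4


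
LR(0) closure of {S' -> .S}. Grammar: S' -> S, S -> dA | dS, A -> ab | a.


Start: S' -> .S
For each item with dot before a nonterminal B, add B -> .γ for every B-production
Closure: [S' -> .S, S -> .dA, S -> .dS]


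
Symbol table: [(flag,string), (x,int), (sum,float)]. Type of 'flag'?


Lookup 'flag' → type string


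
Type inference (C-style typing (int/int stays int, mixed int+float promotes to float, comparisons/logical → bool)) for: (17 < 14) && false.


Operand types: bool && bool
Rule: logical operators take bool operands and yield bool
Result type: bool


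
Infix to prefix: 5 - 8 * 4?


'*' binds tighter: tree is (- 5 (* 8 4))
Prefix: - 5 * 8 4


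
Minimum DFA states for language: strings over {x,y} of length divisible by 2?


Track length mod 2: states 0..1, accept at 0
Minimal DFA: 2 states


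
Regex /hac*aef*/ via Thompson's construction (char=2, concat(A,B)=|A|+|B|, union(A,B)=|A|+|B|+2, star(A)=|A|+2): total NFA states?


Syntax tree has 6 char leaf(s), 0 union(s), 2 star(s)
chars contribute 6×2 = 12; each union adds +2; each star adds +2
Total: 12 + 0 + 4 = 16 states


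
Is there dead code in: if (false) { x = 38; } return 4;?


condition is constant false, so the whole block is unreachable
Dead: 'if (false) { x = 38; }'


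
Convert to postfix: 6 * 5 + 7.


Left to right (same or higher precedence on left)
Postfix: 6 5 * 7 +


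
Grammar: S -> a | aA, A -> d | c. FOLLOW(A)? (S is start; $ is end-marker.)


$ ∈ FOLLOW(S). For each A -> αBβ: add FIRST(β)\{ε} to FOLLOW(B); if β nullable, add FOLLOW(A).
FOLLOW(A) = {$}


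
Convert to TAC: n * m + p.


Break into single-operator statements:
t1 = n * m
t2 = t1 + p


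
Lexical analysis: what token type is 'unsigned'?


Pattern: reserved word
Type: KEYWORD


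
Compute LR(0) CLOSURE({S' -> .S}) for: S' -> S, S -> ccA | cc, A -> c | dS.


Start: S' -> .S
For each item with dot before a nonterminal B, add B -> .γ for every B-production
Closure: [S' -> .S, S -> .ccA, S -> .cc]


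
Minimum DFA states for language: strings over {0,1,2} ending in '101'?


Track the longest suffix of input matching a prefix of '101': 4 classes (prefixes of length 0..3)
Minimal DFA: 4 states


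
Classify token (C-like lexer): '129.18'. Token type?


Pattern: digits with a decimal point
Type: FLOAT_LITERAL


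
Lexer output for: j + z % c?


Scan left to right, longest-match per lexeme
Tokens: ID(j), OP(+), ID(z), OP(%), ID(c)


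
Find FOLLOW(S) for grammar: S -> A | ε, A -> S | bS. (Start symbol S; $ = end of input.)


$ ∈ FOLLOW(S). For each A -> αBβ: add FIRST(β)\{ε} to FOLLOW(B); if β nullable, add FOLLOW(A).
FOLLOW(S) = {$}


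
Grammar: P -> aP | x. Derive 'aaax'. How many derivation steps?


Derivation: P => aP => aaP => aaaP => aaax
Steps: 4


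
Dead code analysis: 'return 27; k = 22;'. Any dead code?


statement follows a return and is unreachable
Dead: 'k = 22'


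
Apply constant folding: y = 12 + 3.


12 + 3 = 15 at compile time
Optimized: y = 15


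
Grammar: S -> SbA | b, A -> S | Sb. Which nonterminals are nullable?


A nonterminal is nullable iff some alternative derives ε (directly, or every symbol in it is nullable)
Nullable: {}


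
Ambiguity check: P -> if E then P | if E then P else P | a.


dangling else: 'if E then if E then a else a' parses two ways
Ambiguous


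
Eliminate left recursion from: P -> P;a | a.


Left-recursive alternatives: P;a; non-recursive: a
Introduce P': P -> aP', P' -> ;aP' | ε


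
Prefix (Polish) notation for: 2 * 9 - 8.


left-to-right (same/higher precedence on left): tree is (- (* 2 9) 8)
Prefix: - * 2 9 8


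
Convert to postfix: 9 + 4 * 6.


* has higher precedence, evaluate 4*6 first
Postfix: 9 4 6 * +


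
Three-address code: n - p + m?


Break into single-operator statements:
t1 = n - p
t2 = t1 + m


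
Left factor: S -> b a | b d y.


Common prefix: 'b'
Factored: S -> b S', S' -> a | d y


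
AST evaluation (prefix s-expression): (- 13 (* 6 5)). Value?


Evaluate inner: (* 6 5) = 30
Evaluate root: (- 13 30) = -17
Result: -17


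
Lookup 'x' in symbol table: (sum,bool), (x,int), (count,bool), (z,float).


Lookup 'x' → type int


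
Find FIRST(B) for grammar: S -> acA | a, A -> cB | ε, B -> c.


Per alternative of B: FIRST(c) = {c}
FIRST(B) = {c}


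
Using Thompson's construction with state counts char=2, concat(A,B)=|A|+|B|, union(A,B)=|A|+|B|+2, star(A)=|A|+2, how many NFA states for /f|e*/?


Syntax tree has 2 char leaf(s), 1 union(s), 1 star(s)
chars contribute 2×2 = 4; each union adds +2; each star adds +2
Total: 4 + 2 + 2 = 8 states


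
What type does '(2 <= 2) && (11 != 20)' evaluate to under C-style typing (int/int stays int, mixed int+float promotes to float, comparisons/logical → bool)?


Operand types: bool && bool
Rule: logical operators take bool operands and yield bool
Result type: bool


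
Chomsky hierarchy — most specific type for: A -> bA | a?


Right-linear: every RHS is a terminal or a terminal followed by one nonterminal
Classification: Type 3 (Regular)


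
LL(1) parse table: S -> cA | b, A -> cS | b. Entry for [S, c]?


For [S, c]: 'c' ∈ FIRST(cA)
Entry: S -> cA


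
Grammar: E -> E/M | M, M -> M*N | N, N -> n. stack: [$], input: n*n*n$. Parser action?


no handle on stack; shift 'n'
Action: shift


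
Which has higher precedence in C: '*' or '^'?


'*' is multiplicative (level 10); '^' is bitwise XOR (level 4)
Higher level binds tighter
'*' has higher precedence than '^'


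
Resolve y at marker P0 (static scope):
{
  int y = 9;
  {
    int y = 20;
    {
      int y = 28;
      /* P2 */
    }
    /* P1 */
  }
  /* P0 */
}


y declared in the same block as P0
y = 9


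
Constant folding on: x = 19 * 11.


19 * 11 = 209 at compile time
Optimized: x = 209


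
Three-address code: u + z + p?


Break into single-operator statements:
t1 = u + z
t2 = t1 + p


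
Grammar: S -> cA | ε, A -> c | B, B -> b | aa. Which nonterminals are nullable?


A nonterminal is nullable iff some alternative derives ε (directly, or every symbol in it is nullable)
Nullable: {S}


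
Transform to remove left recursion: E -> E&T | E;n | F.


Left-recursive alternatives: E&T, E;n; non-recursive: F
Introduce E': E -> FE', E' -> &TE' | ;nE' | ε


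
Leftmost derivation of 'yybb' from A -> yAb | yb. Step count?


Derivation: A => yAb => yybb
Steps: 2


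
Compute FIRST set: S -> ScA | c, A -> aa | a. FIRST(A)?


Per alternative of A: FIRST(aa) = {a}; FIRST(a) = {a}
FIRST(A) = {a}


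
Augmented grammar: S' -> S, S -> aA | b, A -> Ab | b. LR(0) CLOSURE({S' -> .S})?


Start: S' -> .S
For each item with dot before a nonterminal B, add B -> .γ for every B-production
Closure: [S' -> .S, S -> .aA, S -> .b]


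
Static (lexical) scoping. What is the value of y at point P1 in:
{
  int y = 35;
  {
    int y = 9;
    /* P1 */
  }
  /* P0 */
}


y declared in the same block as P1
y = 9


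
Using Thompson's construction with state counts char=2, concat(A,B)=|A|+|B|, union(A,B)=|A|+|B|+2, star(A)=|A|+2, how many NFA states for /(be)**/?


Syntax tree has 2 char leaf(s), 0 union(s), 2 star(s)
chars contribute 2×2 = 4; each union adds +2; each star adds +2
Total: 4 + 0 + 4 = 8 states


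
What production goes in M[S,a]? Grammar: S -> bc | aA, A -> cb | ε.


For [S, a]: 'a' ∈ FIRST(aA)
Entry: S -> aA


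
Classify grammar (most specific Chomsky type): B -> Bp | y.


Left-linear: every RHS is a terminal or one nonterminal followed by a terminal
Classification: Type 3 (Regular)


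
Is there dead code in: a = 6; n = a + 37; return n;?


a is read by n's definition; n is returned
No dead code


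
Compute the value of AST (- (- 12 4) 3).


Evaluate inner: (- 12 4) = 8
Evaluate root: (- 8 3) = 5
Result: 5


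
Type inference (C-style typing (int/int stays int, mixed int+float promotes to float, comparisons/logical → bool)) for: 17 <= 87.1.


Operand types: int <= float
Rule: comparison yields bool
Result type: bool


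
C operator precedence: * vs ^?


'*' is multiplicative (level 10); '^' is bitwise XOR (level 4)
Higher level binds tighter
'*' has higher precedence than '^'


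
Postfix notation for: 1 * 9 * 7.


Left to right (same or higher precedence on left)
Postfix: 1 9 * 7 *


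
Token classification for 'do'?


Pattern: reserved word
Type: KEYWORD


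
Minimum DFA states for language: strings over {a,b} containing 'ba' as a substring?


KMP-style automaton: 2 progress states + 1 absorbing accept = 3
Minimal DFA: 3 states


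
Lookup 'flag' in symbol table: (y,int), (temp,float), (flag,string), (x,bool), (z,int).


Lookup 'flag' → type string


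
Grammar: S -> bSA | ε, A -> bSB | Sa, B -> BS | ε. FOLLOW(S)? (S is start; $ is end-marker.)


$ ∈ FOLLOW(S). For each A -> αBβ: add FIRST(β)\{ε} to FOLLOW(B); if β nullable, add FOLLOW(A).
FOLLOW(S) = {$, a, b}


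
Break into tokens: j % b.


Scan left to right, longest-match per lexeme
Tokens: ID(j), OP(%), ID(b)


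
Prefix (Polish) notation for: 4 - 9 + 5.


left-to-right (same/higher precedence on left): tree is (+ (- 4 9) 5)
Prefix: + - 4 9 5


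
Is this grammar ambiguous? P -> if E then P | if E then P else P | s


dangling else: 'if E then if E then s else s' parses two ways
Ambiguous


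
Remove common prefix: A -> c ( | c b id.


Common prefix: 'c'
Factored: A -> c A', A' -> ( | b id


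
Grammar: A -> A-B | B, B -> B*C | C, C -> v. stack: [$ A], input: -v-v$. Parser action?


shift '-' to continue A -> A-B
Action: shift


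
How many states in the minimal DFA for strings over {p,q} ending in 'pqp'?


Track the longest suffix of input matching a prefix of 'pqp': 4 classes (prefixes of length 0..3)
Minimal DFA: 4 states


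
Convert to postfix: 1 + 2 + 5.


Left to right (same or higher precedence on left)
Postfix: 1 2 + 5 +


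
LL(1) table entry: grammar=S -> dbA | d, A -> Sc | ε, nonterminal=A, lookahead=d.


For [A, d]: 'd' ∈ FIRST(Sc)
Entry: A -> Sc


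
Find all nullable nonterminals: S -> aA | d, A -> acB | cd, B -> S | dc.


A nonterminal is nullable iff some alternative derives ε (directly, or every symbol in it is nullable)
Nullable: {}


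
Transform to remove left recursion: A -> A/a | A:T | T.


Left-recursive alternatives: A/a, A:T; non-recursive: T
Introduce A': A -> TA', A' -> /aA' | :TA' | ε


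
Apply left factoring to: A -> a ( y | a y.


Common prefix: 'a'
Factored: A -> a A', A' -> ( y | y


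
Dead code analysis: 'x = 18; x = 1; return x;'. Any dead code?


first assignment to x is overwritten before any read
Dead: 'x = 18'


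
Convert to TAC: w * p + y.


Break into single-operator statements:
t1 = w * p
t2 = t1 + y


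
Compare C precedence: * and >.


'*' is multiplicative (level 10); '>' is relational (level 7)
Higher level binds tighter
'*' has higher precedence than '>'


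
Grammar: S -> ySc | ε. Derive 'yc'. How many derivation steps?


Derivation: S => ySc => yc
Steps: 2


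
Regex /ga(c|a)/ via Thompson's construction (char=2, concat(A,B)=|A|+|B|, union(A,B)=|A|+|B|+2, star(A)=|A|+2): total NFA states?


Syntax tree has 4 char leaf(s), 1 union(s), 0 star(s)
chars contribute 4×2 = 8; each union adds +2; each star adds +2
Total: 8 + 2 + 0 = 10 states


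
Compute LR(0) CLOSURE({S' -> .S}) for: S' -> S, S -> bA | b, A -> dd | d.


Start: S' -> .S
For each item with dot before a nonterminal B, add B -> .γ for every B-production
Closure: [S' -> .S, S -> .bA, S -> .b]


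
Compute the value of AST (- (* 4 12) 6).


Evaluate inner: (* 4 12) = 48
Evaluate root: (- 48 6) = 42
Result: 42
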